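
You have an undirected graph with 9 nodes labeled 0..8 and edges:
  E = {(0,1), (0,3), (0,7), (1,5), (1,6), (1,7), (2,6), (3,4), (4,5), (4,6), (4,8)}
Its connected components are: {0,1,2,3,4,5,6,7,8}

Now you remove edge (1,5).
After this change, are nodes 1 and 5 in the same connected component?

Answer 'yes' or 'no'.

Answer: yes

Derivation:
Initial components: {0,1,2,3,4,5,6,7,8}
Removing edge (1,5): not a bridge — component count unchanged at 1.
New components: {0,1,2,3,4,5,6,7,8}
Are 1 and 5 in the same component? yes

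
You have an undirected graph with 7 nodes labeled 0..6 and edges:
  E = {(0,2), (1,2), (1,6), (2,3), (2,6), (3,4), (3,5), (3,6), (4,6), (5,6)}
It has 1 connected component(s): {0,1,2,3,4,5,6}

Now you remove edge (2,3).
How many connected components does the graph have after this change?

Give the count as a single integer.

Initial component count: 1
Remove (2,3): not a bridge. Count unchanged: 1.
  After removal, components: {0,1,2,3,4,5,6}
New component count: 1

Answer: 1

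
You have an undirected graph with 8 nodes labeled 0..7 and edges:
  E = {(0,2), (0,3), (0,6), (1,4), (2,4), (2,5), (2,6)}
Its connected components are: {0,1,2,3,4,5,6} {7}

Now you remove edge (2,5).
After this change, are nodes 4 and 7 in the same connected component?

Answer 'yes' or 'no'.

Answer: no

Derivation:
Initial components: {0,1,2,3,4,5,6} {7}
Removing edge (2,5): it was a bridge — component count 2 -> 3.
New components: {0,1,2,3,4,6} {5} {7}
Are 4 and 7 in the same component? no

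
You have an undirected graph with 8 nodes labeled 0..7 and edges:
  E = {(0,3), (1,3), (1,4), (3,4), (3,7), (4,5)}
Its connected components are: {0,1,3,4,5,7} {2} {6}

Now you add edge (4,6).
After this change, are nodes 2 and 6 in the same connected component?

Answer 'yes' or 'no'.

Initial components: {0,1,3,4,5,7} {2} {6}
Adding edge (4,6): merges {0,1,3,4,5,7} and {6}.
New components: {0,1,3,4,5,6,7} {2}
Are 2 and 6 in the same component? no

Answer: no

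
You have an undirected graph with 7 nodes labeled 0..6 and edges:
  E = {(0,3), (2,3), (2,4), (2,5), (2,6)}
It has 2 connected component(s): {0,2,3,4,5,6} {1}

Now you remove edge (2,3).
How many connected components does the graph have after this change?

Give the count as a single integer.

Answer: 3

Derivation:
Initial component count: 2
Remove (2,3): it was a bridge. Count increases: 2 -> 3.
  After removal, components: {0,3} {1} {2,4,5,6}
New component count: 3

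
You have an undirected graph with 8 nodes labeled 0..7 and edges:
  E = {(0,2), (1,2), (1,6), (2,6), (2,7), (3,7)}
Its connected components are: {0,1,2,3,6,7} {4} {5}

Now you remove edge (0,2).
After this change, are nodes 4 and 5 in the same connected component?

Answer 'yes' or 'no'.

Answer: no

Derivation:
Initial components: {0,1,2,3,6,7} {4} {5}
Removing edge (0,2): it was a bridge — component count 3 -> 4.
New components: {0} {1,2,3,6,7} {4} {5}
Are 4 and 5 in the same component? no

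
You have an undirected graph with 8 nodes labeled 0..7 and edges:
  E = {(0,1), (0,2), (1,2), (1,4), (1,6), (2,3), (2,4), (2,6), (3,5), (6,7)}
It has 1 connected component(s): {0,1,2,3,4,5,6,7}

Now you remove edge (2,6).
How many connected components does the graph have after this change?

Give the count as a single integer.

Answer: 1

Derivation:
Initial component count: 1
Remove (2,6): not a bridge. Count unchanged: 1.
  After removal, components: {0,1,2,3,4,5,6,7}
New component count: 1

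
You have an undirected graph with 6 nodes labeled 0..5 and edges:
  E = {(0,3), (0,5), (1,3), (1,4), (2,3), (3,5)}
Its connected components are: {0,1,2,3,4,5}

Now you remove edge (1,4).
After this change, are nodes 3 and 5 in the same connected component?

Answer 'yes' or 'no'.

Answer: yes

Derivation:
Initial components: {0,1,2,3,4,5}
Removing edge (1,4): it was a bridge — component count 1 -> 2.
New components: {0,1,2,3,5} {4}
Are 3 and 5 in the same component? yes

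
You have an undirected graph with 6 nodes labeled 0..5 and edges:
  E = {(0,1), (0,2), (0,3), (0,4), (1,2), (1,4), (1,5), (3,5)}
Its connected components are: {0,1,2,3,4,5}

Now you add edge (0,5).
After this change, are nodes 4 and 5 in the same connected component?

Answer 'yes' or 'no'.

Answer: yes

Derivation:
Initial components: {0,1,2,3,4,5}
Adding edge (0,5): both already in same component {0,1,2,3,4,5}. No change.
New components: {0,1,2,3,4,5}
Are 4 and 5 in the same component? yes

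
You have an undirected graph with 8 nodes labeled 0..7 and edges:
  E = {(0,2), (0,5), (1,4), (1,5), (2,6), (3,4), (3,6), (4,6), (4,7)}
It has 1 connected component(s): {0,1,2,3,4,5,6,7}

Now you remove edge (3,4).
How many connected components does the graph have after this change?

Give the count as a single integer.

Answer: 1

Derivation:
Initial component count: 1
Remove (3,4): not a bridge. Count unchanged: 1.
  After removal, components: {0,1,2,3,4,5,6,7}
New component count: 1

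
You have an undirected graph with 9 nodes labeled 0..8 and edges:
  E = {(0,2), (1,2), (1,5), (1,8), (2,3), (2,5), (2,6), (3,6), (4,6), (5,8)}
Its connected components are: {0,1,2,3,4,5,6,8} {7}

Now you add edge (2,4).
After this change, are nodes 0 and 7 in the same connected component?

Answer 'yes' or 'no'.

Answer: no

Derivation:
Initial components: {0,1,2,3,4,5,6,8} {7}
Adding edge (2,4): both already in same component {0,1,2,3,4,5,6,8}. No change.
New components: {0,1,2,3,4,5,6,8} {7}
Are 0 and 7 in the same component? no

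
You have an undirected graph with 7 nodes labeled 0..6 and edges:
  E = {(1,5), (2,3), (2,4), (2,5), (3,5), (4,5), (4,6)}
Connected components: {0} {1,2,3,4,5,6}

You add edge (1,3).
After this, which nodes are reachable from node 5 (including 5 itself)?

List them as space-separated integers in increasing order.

Answer: 1 2 3 4 5 6

Derivation:
Before: nodes reachable from 5: {1,2,3,4,5,6}
Adding (1,3): both endpoints already in same component. Reachability from 5 unchanged.
After: nodes reachable from 5: {1,2,3,4,5,6}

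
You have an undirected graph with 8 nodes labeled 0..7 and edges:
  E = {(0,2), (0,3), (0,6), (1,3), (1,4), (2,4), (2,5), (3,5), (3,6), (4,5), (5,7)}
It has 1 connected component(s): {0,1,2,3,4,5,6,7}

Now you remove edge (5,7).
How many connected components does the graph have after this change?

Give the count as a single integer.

Answer: 2

Derivation:
Initial component count: 1
Remove (5,7): it was a bridge. Count increases: 1 -> 2.
  After removal, components: {0,1,2,3,4,5,6} {7}
New component count: 2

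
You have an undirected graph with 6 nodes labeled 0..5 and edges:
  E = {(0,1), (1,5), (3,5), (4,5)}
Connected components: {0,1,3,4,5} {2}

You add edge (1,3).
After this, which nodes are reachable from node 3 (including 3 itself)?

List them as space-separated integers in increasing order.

Answer: 0 1 3 4 5

Derivation:
Before: nodes reachable from 3: {0,1,3,4,5}
Adding (1,3): both endpoints already in same component. Reachability from 3 unchanged.
After: nodes reachable from 3: {0,1,3,4,5}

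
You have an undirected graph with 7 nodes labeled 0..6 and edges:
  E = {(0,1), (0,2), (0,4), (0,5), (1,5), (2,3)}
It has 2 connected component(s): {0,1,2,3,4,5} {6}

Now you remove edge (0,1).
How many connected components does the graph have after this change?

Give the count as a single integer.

Answer: 2

Derivation:
Initial component count: 2
Remove (0,1): not a bridge. Count unchanged: 2.
  After removal, components: {0,1,2,3,4,5} {6}
New component count: 2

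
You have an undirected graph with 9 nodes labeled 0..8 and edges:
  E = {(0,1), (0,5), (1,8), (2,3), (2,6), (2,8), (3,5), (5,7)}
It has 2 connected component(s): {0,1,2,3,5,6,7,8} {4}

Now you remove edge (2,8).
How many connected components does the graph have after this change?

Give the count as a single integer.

Answer: 2

Derivation:
Initial component count: 2
Remove (2,8): not a bridge. Count unchanged: 2.
  After removal, components: {0,1,2,3,5,6,7,8} {4}
New component count: 2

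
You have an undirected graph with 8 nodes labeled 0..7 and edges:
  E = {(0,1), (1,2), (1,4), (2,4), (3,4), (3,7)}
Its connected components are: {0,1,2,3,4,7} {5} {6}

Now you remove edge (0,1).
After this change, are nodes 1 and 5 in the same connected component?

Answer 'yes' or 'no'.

Initial components: {0,1,2,3,4,7} {5} {6}
Removing edge (0,1): it was a bridge — component count 3 -> 4.
New components: {0} {1,2,3,4,7} {5} {6}
Are 1 and 5 in the same component? no

Answer: no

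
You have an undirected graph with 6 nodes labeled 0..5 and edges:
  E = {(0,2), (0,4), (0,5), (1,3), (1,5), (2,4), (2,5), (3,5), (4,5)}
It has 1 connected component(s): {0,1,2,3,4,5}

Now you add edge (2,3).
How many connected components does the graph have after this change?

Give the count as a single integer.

Answer: 1

Derivation:
Initial component count: 1
Add (2,3): endpoints already in same component. Count unchanged: 1.
New component count: 1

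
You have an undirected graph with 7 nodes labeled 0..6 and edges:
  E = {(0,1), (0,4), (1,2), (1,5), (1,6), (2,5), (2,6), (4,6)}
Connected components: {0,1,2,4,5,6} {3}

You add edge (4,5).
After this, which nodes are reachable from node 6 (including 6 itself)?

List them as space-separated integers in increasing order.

Before: nodes reachable from 6: {0,1,2,4,5,6}
Adding (4,5): both endpoints already in same component. Reachability from 6 unchanged.
After: nodes reachable from 6: {0,1,2,4,5,6}

Answer: 0 1 2 4 5 6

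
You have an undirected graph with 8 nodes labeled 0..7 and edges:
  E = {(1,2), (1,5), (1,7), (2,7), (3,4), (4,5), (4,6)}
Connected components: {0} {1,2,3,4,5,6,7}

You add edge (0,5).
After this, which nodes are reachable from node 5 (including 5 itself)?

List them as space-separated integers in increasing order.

Before: nodes reachable from 5: {1,2,3,4,5,6,7}
Adding (0,5): merges 5's component with another. Reachability grows.
After: nodes reachable from 5: {0,1,2,3,4,5,6,7}

Answer: 0 1 2 3 4 5 6 7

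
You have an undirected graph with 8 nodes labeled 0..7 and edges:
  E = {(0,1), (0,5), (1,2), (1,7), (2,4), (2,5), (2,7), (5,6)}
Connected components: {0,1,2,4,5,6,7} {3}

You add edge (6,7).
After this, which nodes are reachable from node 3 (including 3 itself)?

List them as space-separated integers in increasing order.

Before: nodes reachable from 3: {3}
Adding (6,7): both endpoints already in same component. Reachability from 3 unchanged.
After: nodes reachable from 3: {3}

Answer: 3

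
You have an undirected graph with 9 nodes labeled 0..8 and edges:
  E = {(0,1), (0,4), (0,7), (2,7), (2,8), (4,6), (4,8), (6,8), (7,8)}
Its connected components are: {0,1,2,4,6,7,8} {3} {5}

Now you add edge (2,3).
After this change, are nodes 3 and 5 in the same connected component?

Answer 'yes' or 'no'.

Initial components: {0,1,2,4,6,7,8} {3} {5}
Adding edge (2,3): merges {0,1,2,4,6,7,8} and {3}.
New components: {0,1,2,3,4,6,7,8} {5}
Are 3 and 5 in the same component? no

Answer: no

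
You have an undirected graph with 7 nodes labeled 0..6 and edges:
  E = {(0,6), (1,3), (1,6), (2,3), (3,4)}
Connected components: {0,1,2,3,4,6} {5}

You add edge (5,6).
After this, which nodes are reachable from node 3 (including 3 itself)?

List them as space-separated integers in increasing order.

Before: nodes reachable from 3: {0,1,2,3,4,6}
Adding (5,6): merges 3's component with another. Reachability grows.
After: nodes reachable from 3: {0,1,2,3,4,5,6}

Answer: 0 1 2 3 4 5 6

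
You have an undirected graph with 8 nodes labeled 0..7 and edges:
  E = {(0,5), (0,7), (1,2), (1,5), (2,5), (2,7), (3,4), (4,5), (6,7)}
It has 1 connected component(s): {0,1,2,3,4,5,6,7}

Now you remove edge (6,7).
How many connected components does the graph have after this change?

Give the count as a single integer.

Initial component count: 1
Remove (6,7): it was a bridge. Count increases: 1 -> 2.
  After removal, components: {0,1,2,3,4,5,7} {6}
New component count: 2

Answer: 2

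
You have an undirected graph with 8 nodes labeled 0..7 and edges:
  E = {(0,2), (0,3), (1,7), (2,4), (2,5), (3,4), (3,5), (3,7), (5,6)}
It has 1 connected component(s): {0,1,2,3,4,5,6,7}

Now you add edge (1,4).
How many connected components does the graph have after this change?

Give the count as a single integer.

Initial component count: 1
Add (1,4): endpoints already in same component. Count unchanged: 1.
New component count: 1

Answer: 1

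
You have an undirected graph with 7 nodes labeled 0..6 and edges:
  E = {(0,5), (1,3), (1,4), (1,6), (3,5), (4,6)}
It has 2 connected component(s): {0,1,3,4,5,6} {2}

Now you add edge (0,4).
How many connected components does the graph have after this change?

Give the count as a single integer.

Answer: 2

Derivation:
Initial component count: 2
Add (0,4): endpoints already in same component. Count unchanged: 2.
New component count: 2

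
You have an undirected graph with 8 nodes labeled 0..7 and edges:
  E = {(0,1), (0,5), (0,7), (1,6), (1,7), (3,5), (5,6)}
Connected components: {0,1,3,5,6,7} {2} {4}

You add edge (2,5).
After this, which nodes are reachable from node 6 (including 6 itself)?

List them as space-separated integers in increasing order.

Answer: 0 1 2 3 5 6 7

Derivation:
Before: nodes reachable from 6: {0,1,3,5,6,7}
Adding (2,5): merges 6's component with another. Reachability grows.
After: nodes reachable from 6: {0,1,2,3,5,6,7}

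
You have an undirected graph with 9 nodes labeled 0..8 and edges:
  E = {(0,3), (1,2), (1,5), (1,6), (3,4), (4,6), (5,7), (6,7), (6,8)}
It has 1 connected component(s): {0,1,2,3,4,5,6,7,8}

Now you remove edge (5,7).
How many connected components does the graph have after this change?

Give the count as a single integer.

Answer: 1

Derivation:
Initial component count: 1
Remove (5,7): not a bridge. Count unchanged: 1.
  After removal, components: {0,1,2,3,4,5,6,7,8}
New component count: 1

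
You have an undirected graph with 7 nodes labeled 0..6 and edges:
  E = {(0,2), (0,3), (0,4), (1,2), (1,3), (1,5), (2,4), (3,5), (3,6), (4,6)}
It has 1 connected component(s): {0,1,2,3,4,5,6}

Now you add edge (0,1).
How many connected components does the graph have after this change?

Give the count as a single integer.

Answer: 1

Derivation:
Initial component count: 1
Add (0,1): endpoints already in same component. Count unchanged: 1.
New component count: 1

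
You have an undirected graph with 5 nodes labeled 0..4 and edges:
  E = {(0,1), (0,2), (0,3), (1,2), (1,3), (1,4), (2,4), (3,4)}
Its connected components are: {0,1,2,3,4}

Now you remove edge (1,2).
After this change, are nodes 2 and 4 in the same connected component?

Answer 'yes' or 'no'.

Answer: yes

Derivation:
Initial components: {0,1,2,3,4}
Removing edge (1,2): not a bridge — component count unchanged at 1.
New components: {0,1,2,3,4}
Are 2 and 4 in the same component? yes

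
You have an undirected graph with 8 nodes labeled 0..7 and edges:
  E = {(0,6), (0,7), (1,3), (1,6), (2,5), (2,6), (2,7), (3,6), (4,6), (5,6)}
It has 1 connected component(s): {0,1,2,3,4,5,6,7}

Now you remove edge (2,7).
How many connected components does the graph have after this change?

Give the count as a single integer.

Answer: 1

Derivation:
Initial component count: 1
Remove (2,7): not a bridge. Count unchanged: 1.
  After removal, components: {0,1,2,3,4,5,6,7}
New component count: 1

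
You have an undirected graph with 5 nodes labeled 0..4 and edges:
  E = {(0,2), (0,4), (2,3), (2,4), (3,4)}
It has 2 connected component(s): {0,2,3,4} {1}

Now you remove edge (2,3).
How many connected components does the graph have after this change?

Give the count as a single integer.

Initial component count: 2
Remove (2,3): not a bridge. Count unchanged: 2.
  After removal, components: {0,2,3,4} {1}
New component count: 2

Answer: 2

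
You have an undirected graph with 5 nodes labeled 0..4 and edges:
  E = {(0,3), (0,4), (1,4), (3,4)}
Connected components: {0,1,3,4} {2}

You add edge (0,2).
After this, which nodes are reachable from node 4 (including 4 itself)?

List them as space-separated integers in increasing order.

Before: nodes reachable from 4: {0,1,3,4}
Adding (0,2): merges 4's component with another. Reachability grows.
After: nodes reachable from 4: {0,1,2,3,4}

Answer: 0 1 2 3 4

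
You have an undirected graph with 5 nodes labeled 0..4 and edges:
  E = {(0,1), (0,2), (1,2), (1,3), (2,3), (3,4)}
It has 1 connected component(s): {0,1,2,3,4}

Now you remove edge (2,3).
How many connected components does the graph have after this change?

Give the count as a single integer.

Initial component count: 1
Remove (2,3): not a bridge. Count unchanged: 1.
  After removal, components: {0,1,2,3,4}
New component count: 1

Answer: 1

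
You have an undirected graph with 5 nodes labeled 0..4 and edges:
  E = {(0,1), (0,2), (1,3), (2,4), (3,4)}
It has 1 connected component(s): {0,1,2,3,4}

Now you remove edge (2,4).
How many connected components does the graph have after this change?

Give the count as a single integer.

Initial component count: 1
Remove (2,4): not a bridge. Count unchanged: 1.
  After removal, components: {0,1,2,3,4}
New component count: 1

Answer: 1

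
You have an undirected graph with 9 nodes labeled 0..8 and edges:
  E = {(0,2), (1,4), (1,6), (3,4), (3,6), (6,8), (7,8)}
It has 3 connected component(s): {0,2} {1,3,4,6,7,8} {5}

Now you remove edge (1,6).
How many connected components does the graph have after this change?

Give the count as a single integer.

Answer: 3

Derivation:
Initial component count: 3
Remove (1,6): not a bridge. Count unchanged: 3.
  After removal, components: {0,2} {1,3,4,6,7,8} {5}
New component count: 3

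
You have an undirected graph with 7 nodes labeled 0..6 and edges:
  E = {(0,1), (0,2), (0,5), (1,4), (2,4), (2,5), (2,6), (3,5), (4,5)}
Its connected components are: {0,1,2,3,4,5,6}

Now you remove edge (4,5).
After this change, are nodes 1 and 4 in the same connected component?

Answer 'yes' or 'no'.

Initial components: {0,1,2,3,4,5,6}
Removing edge (4,5): not a bridge — component count unchanged at 1.
New components: {0,1,2,3,4,5,6}
Are 1 and 4 in the same component? yes

Answer: yes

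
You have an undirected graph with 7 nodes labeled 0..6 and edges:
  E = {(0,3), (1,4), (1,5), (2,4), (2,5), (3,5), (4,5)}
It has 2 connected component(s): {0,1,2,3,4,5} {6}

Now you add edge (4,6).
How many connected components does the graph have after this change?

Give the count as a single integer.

Answer: 1

Derivation:
Initial component count: 2
Add (4,6): merges two components. Count decreases: 2 -> 1.
New component count: 1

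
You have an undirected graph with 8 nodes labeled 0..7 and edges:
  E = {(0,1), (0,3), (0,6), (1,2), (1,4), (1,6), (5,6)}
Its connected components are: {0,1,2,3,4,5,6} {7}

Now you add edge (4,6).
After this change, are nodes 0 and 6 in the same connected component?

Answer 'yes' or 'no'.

Answer: yes

Derivation:
Initial components: {0,1,2,3,4,5,6} {7}
Adding edge (4,6): both already in same component {0,1,2,3,4,5,6}. No change.
New components: {0,1,2,3,4,5,6} {7}
Are 0 and 6 in the same component? yes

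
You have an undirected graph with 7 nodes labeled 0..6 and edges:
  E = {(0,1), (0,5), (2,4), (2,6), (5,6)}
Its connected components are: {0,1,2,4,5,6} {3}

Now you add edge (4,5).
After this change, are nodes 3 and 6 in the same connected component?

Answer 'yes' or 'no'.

Answer: no

Derivation:
Initial components: {0,1,2,4,5,6} {3}
Adding edge (4,5): both already in same component {0,1,2,4,5,6}. No change.
New components: {0,1,2,4,5,6} {3}
Are 3 and 6 in the same component? no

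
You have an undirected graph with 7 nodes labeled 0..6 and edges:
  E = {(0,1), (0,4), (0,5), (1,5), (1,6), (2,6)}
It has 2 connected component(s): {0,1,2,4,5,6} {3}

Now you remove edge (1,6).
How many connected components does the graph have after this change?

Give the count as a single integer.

Initial component count: 2
Remove (1,6): it was a bridge. Count increases: 2 -> 3.
  After removal, components: {0,1,4,5} {2,6} {3}
New component count: 3

Answer: 3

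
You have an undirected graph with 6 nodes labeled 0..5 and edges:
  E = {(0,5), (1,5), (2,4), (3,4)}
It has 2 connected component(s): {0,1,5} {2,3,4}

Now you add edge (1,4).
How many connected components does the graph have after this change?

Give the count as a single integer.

Answer: 1

Derivation:
Initial component count: 2
Add (1,4): merges two components. Count decreases: 2 -> 1.
New component count: 1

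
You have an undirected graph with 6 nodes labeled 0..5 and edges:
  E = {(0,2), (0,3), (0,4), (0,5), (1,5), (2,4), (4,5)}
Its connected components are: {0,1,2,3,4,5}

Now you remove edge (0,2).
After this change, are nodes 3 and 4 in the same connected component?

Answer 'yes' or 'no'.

Answer: yes

Derivation:
Initial components: {0,1,2,3,4,5}
Removing edge (0,2): not a bridge — component count unchanged at 1.
New components: {0,1,2,3,4,5}
Are 3 and 4 in the same component? yes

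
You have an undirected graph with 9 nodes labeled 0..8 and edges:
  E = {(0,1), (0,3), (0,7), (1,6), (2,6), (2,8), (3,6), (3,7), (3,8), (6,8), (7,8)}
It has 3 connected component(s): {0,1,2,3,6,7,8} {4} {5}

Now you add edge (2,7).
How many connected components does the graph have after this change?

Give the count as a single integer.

Answer: 3

Derivation:
Initial component count: 3
Add (2,7): endpoints already in same component. Count unchanged: 3.
New component count: 3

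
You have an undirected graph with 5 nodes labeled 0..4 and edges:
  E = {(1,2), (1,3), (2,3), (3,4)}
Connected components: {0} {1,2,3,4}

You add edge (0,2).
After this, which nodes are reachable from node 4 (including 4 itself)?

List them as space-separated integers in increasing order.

Answer: 0 1 2 3 4

Derivation:
Before: nodes reachable from 4: {1,2,3,4}
Adding (0,2): merges 4's component with another. Reachability grows.
After: nodes reachable from 4: {0,1,2,3,4}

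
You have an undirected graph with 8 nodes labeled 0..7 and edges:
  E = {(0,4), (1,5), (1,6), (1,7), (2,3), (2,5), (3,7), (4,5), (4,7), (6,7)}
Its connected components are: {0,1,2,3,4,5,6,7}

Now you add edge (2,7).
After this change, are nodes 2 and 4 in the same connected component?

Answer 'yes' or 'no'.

Initial components: {0,1,2,3,4,5,6,7}
Adding edge (2,7): both already in same component {0,1,2,3,4,5,6,7}. No change.
New components: {0,1,2,3,4,5,6,7}
Are 2 and 4 in the same component? yes

Answer: yes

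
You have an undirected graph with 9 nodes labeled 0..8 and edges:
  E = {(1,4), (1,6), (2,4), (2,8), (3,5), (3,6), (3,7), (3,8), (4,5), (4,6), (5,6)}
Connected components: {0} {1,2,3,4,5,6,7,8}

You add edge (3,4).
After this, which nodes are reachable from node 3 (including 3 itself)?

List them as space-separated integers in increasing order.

Answer: 1 2 3 4 5 6 7 8

Derivation:
Before: nodes reachable from 3: {1,2,3,4,5,6,7,8}
Adding (3,4): both endpoints already in same component. Reachability from 3 unchanged.
After: nodes reachable from 3: {1,2,3,4,5,6,7,8}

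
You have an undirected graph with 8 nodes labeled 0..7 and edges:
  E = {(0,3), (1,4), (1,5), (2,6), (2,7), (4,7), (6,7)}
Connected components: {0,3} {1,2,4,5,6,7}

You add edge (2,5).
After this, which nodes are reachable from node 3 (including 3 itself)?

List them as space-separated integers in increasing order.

Answer: 0 3

Derivation:
Before: nodes reachable from 3: {0,3}
Adding (2,5): both endpoints already in same component. Reachability from 3 unchanged.
After: nodes reachable from 3: {0,3}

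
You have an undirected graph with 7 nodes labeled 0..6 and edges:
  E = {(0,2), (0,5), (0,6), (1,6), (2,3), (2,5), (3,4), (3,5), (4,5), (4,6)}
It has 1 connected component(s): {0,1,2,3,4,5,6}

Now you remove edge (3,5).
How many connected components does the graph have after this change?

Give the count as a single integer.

Answer: 1

Derivation:
Initial component count: 1
Remove (3,5): not a bridge. Count unchanged: 1.
  After removal, components: {0,1,2,3,4,5,6}
New component count: 1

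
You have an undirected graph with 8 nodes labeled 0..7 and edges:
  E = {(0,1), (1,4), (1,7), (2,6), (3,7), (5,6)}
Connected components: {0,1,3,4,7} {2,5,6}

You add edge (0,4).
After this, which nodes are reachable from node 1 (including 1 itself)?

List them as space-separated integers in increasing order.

Before: nodes reachable from 1: {0,1,3,4,7}
Adding (0,4): both endpoints already in same component. Reachability from 1 unchanged.
After: nodes reachable from 1: {0,1,3,4,7}

Answer: 0 1 3 4 7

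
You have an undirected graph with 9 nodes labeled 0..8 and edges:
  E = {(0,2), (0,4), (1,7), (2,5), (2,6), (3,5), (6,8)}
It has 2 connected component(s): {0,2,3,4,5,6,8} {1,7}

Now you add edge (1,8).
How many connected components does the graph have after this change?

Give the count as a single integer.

Initial component count: 2
Add (1,8): merges two components. Count decreases: 2 -> 1.
New component count: 1

Answer: 1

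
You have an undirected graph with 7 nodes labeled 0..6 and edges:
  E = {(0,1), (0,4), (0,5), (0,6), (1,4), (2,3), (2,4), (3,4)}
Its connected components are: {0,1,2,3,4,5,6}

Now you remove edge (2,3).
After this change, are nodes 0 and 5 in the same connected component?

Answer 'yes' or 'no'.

Initial components: {0,1,2,3,4,5,6}
Removing edge (2,3): not a bridge — component count unchanged at 1.
New components: {0,1,2,3,4,5,6}
Are 0 and 5 in the same component? yes

Answer: yes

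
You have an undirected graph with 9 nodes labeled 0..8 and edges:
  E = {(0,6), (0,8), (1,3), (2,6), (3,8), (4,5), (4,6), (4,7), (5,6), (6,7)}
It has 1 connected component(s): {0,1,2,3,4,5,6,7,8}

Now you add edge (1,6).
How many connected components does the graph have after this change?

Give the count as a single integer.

Initial component count: 1
Add (1,6): endpoints already in same component. Count unchanged: 1.
New component count: 1

Answer: 1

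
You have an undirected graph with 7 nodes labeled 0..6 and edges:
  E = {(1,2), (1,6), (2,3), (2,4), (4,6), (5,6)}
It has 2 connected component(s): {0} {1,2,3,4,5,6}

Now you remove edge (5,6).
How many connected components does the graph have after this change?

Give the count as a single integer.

Initial component count: 2
Remove (5,6): it was a bridge. Count increases: 2 -> 3.
  After removal, components: {0} {1,2,3,4,6} {5}
New component count: 3

Answer: 3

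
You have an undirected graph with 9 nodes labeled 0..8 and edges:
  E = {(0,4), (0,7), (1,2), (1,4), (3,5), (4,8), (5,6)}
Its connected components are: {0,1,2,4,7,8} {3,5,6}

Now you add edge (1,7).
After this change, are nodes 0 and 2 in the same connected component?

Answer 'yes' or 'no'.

Answer: yes

Derivation:
Initial components: {0,1,2,4,7,8} {3,5,6}
Adding edge (1,7): both already in same component {0,1,2,4,7,8}. No change.
New components: {0,1,2,4,7,8} {3,5,6}
Are 0 and 2 in the same component? yes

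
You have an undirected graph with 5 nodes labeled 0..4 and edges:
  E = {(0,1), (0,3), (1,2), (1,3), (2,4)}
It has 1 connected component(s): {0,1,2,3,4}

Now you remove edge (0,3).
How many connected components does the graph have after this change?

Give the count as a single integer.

Initial component count: 1
Remove (0,3): not a bridge. Count unchanged: 1.
  After removal, components: {0,1,2,3,4}
New component count: 1

Answer: 1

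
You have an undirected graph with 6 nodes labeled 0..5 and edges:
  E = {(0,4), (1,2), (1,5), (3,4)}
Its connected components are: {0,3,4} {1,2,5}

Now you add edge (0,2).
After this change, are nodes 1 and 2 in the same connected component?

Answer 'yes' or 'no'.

Initial components: {0,3,4} {1,2,5}
Adding edge (0,2): merges {0,3,4} and {1,2,5}.
New components: {0,1,2,3,4,5}
Are 1 and 2 in the same component? yes

Answer: yes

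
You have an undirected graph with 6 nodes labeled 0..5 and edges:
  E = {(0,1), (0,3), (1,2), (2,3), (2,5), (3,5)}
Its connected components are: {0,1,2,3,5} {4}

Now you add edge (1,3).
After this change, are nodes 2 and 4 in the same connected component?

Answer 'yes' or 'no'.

Answer: no

Derivation:
Initial components: {0,1,2,3,5} {4}
Adding edge (1,3): both already in same component {0,1,2,3,5}. No change.
New components: {0,1,2,3,5} {4}
Are 2 and 4 in the same component? no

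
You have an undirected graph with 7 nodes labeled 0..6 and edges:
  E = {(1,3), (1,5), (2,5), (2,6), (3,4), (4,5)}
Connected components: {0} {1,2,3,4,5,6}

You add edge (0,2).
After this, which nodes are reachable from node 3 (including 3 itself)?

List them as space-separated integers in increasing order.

Answer: 0 1 2 3 4 5 6

Derivation:
Before: nodes reachable from 3: {1,2,3,4,5,6}
Adding (0,2): merges 3's component with another. Reachability grows.
After: nodes reachable from 3: {0,1,2,3,4,5,6}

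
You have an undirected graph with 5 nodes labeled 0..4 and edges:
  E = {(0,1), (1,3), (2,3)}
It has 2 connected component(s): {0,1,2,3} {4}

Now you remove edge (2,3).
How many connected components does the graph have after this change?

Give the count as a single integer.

Initial component count: 2
Remove (2,3): it was a bridge. Count increases: 2 -> 3.
  After removal, components: {0,1,3} {2} {4}
New component count: 3

Answer: 3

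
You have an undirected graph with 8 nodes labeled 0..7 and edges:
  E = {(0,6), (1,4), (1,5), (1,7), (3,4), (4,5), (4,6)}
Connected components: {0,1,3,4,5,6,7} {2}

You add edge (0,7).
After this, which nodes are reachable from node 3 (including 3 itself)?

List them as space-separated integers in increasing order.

Answer: 0 1 3 4 5 6 7

Derivation:
Before: nodes reachable from 3: {0,1,3,4,5,6,7}
Adding (0,7): both endpoints already in same component. Reachability from 3 unchanged.
After: nodes reachable from 3: {0,1,3,4,5,6,7}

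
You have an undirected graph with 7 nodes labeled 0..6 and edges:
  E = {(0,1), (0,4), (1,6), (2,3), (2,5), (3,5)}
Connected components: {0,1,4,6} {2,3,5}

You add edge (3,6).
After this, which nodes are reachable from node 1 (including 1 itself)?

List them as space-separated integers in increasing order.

Answer: 0 1 2 3 4 5 6

Derivation:
Before: nodes reachable from 1: {0,1,4,6}
Adding (3,6): merges 1's component with another. Reachability grows.
After: nodes reachable from 1: {0,1,2,3,4,5,6}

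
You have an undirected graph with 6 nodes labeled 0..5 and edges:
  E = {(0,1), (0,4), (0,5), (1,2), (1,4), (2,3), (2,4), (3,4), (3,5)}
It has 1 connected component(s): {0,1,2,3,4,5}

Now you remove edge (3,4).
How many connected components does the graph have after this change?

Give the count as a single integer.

Answer: 1

Derivation:
Initial component count: 1
Remove (3,4): not a bridge. Count unchanged: 1.
  After removal, components: {0,1,2,3,4,5}
New component count: 1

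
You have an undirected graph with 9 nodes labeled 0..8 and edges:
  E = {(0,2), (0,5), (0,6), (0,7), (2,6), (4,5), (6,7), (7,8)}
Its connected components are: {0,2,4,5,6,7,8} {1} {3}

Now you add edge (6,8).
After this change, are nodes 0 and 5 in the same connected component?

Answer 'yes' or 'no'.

Initial components: {0,2,4,5,6,7,8} {1} {3}
Adding edge (6,8): both already in same component {0,2,4,5,6,7,8}. No change.
New components: {0,2,4,5,6,7,8} {1} {3}
Are 0 and 5 in the same component? yes

Answer: yes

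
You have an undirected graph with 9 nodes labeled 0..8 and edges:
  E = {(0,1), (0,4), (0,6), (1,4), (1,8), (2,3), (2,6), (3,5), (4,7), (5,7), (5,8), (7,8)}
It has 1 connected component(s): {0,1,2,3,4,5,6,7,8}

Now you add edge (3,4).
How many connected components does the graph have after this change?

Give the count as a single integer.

Initial component count: 1
Add (3,4): endpoints already in same component. Count unchanged: 1.
New component count: 1

Answer: 1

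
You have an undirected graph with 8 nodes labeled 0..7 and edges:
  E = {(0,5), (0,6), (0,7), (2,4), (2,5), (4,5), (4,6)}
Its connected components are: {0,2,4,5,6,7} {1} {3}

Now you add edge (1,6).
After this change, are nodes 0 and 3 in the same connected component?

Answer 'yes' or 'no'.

Answer: no

Derivation:
Initial components: {0,2,4,5,6,7} {1} {3}
Adding edge (1,6): merges {1} and {0,2,4,5,6,7}.
New components: {0,1,2,4,5,6,7} {3}
Are 0 and 3 in the same component? no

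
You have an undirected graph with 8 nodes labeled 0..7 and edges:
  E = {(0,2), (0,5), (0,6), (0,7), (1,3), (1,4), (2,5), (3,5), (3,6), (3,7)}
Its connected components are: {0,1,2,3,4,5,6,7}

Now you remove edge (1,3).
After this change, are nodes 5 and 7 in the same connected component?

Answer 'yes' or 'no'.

Initial components: {0,1,2,3,4,5,6,7}
Removing edge (1,3): it was a bridge — component count 1 -> 2.
New components: {0,2,3,5,6,7} {1,4}
Are 5 and 7 in the same component? yes

Answer: yes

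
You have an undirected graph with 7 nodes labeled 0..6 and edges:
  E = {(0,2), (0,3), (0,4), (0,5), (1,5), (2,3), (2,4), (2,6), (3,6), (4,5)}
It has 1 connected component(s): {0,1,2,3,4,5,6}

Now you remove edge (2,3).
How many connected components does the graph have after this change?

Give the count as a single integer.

Initial component count: 1
Remove (2,3): not a bridge. Count unchanged: 1.
  After removal, components: {0,1,2,3,4,5,6}
New component count: 1

Answer: 1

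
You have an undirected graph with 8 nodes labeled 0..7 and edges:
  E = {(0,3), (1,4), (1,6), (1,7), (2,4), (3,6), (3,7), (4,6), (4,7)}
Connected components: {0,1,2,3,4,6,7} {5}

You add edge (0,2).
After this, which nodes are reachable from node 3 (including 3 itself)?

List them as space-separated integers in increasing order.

Before: nodes reachable from 3: {0,1,2,3,4,6,7}
Adding (0,2): both endpoints already in same component. Reachability from 3 unchanged.
After: nodes reachable from 3: {0,1,2,3,4,6,7}

Answer: 0 1 2 3 4 6 7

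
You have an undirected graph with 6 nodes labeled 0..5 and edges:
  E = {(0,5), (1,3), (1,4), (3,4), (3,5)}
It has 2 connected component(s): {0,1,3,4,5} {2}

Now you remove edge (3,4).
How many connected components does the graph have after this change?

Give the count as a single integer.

Initial component count: 2
Remove (3,4): not a bridge. Count unchanged: 2.
  After removal, components: {0,1,3,4,5} {2}
New component count: 2

Answer: 2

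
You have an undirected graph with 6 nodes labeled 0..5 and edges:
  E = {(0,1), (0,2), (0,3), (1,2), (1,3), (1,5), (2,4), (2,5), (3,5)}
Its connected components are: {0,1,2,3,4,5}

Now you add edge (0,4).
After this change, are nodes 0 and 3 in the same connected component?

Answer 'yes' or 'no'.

Initial components: {0,1,2,3,4,5}
Adding edge (0,4): both already in same component {0,1,2,3,4,5}. No change.
New components: {0,1,2,3,4,5}
Are 0 and 3 in the same component? yes

Answer: yes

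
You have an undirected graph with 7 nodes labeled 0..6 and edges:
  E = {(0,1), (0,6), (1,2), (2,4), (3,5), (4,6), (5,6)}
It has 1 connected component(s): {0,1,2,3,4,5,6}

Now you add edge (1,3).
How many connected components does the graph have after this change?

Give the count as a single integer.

Answer: 1

Derivation:
Initial component count: 1
Add (1,3): endpoints already in same component. Count unchanged: 1.
New component count: 1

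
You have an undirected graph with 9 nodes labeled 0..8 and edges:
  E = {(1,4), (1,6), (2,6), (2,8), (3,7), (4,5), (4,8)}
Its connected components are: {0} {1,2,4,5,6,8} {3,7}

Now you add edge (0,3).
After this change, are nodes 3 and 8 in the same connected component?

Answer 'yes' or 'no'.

Answer: no

Derivation:
Initial components: {0} {1,2,4,5,6,8} {3,7}
Adding edge (0,3): merges {0} and {3,7}.
New components: {0,3,7} {1,2,4,5,6,8}
Are 3 and 8 in the same component? no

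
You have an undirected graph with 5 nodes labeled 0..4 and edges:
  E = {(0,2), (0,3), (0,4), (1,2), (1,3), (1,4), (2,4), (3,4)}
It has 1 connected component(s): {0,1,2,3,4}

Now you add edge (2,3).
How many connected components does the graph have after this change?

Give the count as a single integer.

Initial component count: 1
Add (2,3): endpoints already in same component. Count unchanged: 1.
New component count: 1

Answer: 1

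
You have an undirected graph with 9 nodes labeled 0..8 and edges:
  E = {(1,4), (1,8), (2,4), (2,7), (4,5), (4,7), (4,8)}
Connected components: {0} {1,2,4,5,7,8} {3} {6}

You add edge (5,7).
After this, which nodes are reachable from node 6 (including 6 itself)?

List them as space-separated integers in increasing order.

Before: nodes reachable from 6: {6}
Adding (5,7): both endpoints already in same component. Reachability from 6 unchanged.
After: nodes reachable from 6: {6}

Answer: 6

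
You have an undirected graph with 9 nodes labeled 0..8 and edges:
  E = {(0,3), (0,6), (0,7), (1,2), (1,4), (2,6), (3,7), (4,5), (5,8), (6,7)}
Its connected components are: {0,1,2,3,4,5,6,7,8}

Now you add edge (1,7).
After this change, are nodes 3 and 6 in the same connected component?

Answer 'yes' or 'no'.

Answer: yes

Derivation:
Initial components: {0,1,2,3,4,5,6,7,8}
Adding edge (1,7): both already in same component {0,1,2,3,4,5,6,7,8}. No change.
New components: {0,1,2,3,4,5,6,7,8}
Are 3 and 6 in the same component? yes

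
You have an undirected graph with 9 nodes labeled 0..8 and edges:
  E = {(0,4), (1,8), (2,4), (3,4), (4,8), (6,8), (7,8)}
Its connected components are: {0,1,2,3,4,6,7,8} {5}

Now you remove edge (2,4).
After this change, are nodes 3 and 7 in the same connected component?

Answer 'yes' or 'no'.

Answer: yes

Derivation:
Initial components: {0,1,2,3,4,6,7,8} {5}
Removing edge (2,4): it was a bridge — component count 2 -> 3.
New components: {0,1,3,4,6,7,8} {2} {5}
Are 3 and 7 in the same component? yes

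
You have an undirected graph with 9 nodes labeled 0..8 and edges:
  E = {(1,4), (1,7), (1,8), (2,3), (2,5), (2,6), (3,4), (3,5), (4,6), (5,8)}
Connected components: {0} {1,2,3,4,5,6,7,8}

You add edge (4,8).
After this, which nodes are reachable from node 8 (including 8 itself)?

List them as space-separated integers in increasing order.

Answer: 1 2 3 4 5 6 7 8

Derivation:
Before: nodes reachable from 8: {1,2,3,4,5,6,7,8}
Adding (4,8): both endpoints already in same component. Reachability from 8 unchanged.
After: nodes reachable from 8: {1,2,3,4,5,6,7,8}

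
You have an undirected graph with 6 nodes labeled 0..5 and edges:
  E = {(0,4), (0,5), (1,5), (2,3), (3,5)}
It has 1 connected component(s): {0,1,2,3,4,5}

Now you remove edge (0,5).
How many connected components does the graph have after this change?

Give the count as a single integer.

Initial component count: 1
Remove (0,5): it was a bridge. Count increases: 1 -> 2.
  After removal, components: {0,4} {1,2,3,5}
New component count: 2

Answer: 2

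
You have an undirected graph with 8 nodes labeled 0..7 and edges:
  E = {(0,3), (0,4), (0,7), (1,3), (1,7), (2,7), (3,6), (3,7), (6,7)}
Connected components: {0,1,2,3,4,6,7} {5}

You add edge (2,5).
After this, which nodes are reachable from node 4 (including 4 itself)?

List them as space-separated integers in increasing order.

Answer: 0 1 2 3 4 5 6 7

Derivation:
Before: nodes reachable from 4: {0,1,2,3,4,6,7}
Adding (2,5): merges 4's component with another. Reachability grows.
After: nodes reachable from 4: {0,1,2,3,4,5,6,7}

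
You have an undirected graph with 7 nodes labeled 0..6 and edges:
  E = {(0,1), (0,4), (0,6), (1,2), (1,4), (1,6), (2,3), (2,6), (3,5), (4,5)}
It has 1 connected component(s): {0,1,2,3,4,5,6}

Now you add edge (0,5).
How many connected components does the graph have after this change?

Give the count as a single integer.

Initial component count: 1
Add (0,5): endpoints already in same component. Count unchanged: 1.
New component count: 1

Answer: 1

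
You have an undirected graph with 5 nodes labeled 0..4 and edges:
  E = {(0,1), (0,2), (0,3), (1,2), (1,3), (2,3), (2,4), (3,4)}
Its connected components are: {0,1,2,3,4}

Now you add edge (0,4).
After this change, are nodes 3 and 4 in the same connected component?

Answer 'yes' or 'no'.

Answer: yes

Derivation:
Initial components: {0,1,2,3,4}
Adding edge (0,4): both already in same component {0,1,2,3,4}. No change.
New components: {0,1,2,3,4}
Are 3 and 4 in the same component? yes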